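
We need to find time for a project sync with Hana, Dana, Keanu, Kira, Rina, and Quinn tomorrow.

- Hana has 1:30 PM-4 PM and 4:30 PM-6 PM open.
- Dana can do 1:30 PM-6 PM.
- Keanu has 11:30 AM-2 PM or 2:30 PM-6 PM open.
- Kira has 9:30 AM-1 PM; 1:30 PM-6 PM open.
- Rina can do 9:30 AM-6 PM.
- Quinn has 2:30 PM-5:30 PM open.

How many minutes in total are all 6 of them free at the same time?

Hana ∩ Dana: 13:30-16:00, 16:30-18:00.
Hana ∩ Dana ∩ Keanu: 13:30-14:00, 14:30-16:00, 16:30-18:00.
Hana ∩ Dana ∩ Keanu ∩ Kira: 13:30-14:00, 14:30-16:00, 16:30-18:00.
Hana ∩ Dana ∩ Keanu ∩ Kira ∩ Rina: 13:30-14:00, 14:30-16:00, 16:30-18:00.
Hana ∩ Dana ∩ Keanu ∩ Kira ∩ Rina ∩ Quinn: 14:30-16:00, 16:30-17:30.
Summing the common windows: 90 + 60 = 150 minutes.

150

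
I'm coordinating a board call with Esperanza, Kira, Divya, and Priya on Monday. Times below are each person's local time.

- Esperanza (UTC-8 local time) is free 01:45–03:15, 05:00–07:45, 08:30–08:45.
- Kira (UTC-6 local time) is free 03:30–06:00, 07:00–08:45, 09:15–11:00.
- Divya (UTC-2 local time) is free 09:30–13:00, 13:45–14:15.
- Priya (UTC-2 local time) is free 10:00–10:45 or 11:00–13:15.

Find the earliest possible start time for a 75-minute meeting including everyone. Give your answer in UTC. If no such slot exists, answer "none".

13:00

Esperanza in UTC: 09:45-11:15, 13:00-15:45, 16:30-16:45 (add 8h to convert from UTC-8).
Kira in UTC: 09:30-12:00, 13:00-14:45, 15:15-17:00 (add 6h to convert from UTC-6).
Divya in UTC: 11:30-15:00, 15:45-16:15 (add 2h to convert from UTC-2).
Priya in UTC: 12:00-12:45, 13:00-15:15 (add 2h to convert from UTC-2).
Esperanza ∩ Kira: 09:45-11:15, 13:00-14:45, 15:15-15:45, 16:30-16:45.
Esperanza ∩ Kira ∩ Divya: 13:00-14:45.
Esperanza ∩ Kira ∩ Divya ∩ Priya: 13:00-14:45.
The first common window of at least 75 minutes is 13:00-14:45, so the earliest start is 13:00.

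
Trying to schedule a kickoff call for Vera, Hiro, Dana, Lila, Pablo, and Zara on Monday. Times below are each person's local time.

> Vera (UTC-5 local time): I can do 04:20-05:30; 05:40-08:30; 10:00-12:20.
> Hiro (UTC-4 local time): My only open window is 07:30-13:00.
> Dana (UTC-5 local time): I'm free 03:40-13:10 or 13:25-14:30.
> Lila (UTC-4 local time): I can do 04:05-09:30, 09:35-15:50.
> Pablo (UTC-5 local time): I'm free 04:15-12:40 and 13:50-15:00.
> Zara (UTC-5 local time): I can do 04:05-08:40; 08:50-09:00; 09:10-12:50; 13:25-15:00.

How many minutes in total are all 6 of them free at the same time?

240

Vera in UTC: 09:20-10:30, 10:40-13:30, 15:00-17:20 (add 5h to convert from UTC-5).
Hiro in UTC: 11:30-17:00 (add 4h to convert from UTC-4).
Dana in UTC: 08:40-18:10, 18:25-19:30 (add 5h to convert from UTC-5).
Lila in UTC: 08:05-13:30, 13:35-19:50 (add 4h to convert from UTC-4).
Pablo in UTC: 09:15-17:40, 18:50-20:00 (add 5h to convert from UTC-5).
Zara in UTC: 09:05-13:40, 13:50-14:00, 14:10-17:50, 18:25-20:00 (add 5h to convert from UTC-5).
Vera ∩ Hiro: 11:30-13:30, 15:00-17:00.
Vera ∩ Hiro ∩ Dana: 11:30-13:30, 15:00-17:00.
Vera ∩ Hiro ∩ Dana ∩ Lila: 11:30-13:30, 15:00-17:00.
Vera ∩ Hiro ∩ Dana ∩ Lila ∩ Pablo: 11:30-13:30, 15:00-17:00.
Vera ∩ Hiro ∩ Dana ∩ Lila ∩ Pablo ∩ Zara: 11:30-13:30, 15:00-17:00.
Those are the intersection windows.
Summing the common windows: 120 + 120 = 240 minutes.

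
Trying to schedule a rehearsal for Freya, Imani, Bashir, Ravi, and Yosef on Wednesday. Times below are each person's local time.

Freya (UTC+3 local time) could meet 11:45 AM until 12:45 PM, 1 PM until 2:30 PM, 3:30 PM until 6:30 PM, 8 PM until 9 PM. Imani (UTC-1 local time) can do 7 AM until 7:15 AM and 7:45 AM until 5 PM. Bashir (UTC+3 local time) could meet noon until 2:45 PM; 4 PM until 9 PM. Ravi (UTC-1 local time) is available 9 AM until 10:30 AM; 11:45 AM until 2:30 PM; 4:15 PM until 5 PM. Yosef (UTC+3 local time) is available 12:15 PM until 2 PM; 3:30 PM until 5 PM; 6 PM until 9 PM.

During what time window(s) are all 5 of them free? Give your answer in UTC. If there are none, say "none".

10:00-11:00, 13:00-14:00, 15:00-15:30, 17:15-18:00

Freya in UTC: 08:45-09:45, 10:00-11:30, 12:30-15:30, 17:00-18:00 (subtract 3h to convert from UTC+3).
Imani in UTC: 08:00-08:15, 08:45-18:00 (add 1h to convert from UTC-1).
Bashir in UTC: 09:00-11:45, 13:00-18:00 (subtract 3h to convert from UTC+3).
Ravi in UTC: 10:00-11:30, 12:45-15:30, 17:15-18:00 (add 1h to convert from UTC-1).
Yosef in UTC: 09:15-11:00, 12:30-14:00, 15:00-18:00 (subtract 3h to convert from UTC+3).
Freya ∩ Imani: 08:45-09:45, 10:00-11:30, 12:30-15:30, 17:00-18:00.
Freya ∩ Imani ∩ Bashir: 09:00-09:45, 10:00-11:30, 13:00-15:30, 17:00-18:00.
Freya ∩ Imani ∩ Bashir ∩ Ravi: 10:00-11:30, 13:00-15:30, 17:15-18:00.
Freya ∩ Imani ∩ Bashir ∩ Ravi ∩ Yosef: 10:00-11:00, 13:00-14:00, 15:00-15:30, 17:15-18:00.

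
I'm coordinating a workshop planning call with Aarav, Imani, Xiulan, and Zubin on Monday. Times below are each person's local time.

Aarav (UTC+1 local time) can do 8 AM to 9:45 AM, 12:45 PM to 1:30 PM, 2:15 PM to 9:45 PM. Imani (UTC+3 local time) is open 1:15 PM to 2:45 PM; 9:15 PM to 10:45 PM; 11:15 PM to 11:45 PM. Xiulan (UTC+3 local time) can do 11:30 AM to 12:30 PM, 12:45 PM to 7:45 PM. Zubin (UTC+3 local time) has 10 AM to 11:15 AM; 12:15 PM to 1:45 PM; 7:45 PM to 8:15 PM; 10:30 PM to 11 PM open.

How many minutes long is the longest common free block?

0

Aarav in UTC: 07:00-08:45, 11:45-12:30, 13:15-20:45 (subtract 1h to convert from UTC+1).
Imani in UTC: 10:15-11:45, 18:15-19:45, 20:15-20:45 (subtract 3h to convert from UTC+3).
Xiulan in UTC: 08:30-09:30, 09:45-16:45 (subtract 3h to convert from UTC+3).
Zubin in UTC: 07:00-08:15, 09:15-10:45, 16:45-17:15, 19:30-20:00 (subtract 3h to convert from UTC+3).
Aarav ∩ Imani: 18:15-19:45, 20:15-20:45.
Aarav ∩ Imani ∩ Xiulan: ∅.
Aarav ∩ Imani ∩ Xiulan ∩ Zubin: ∅.
There is no time when everyone is free.
No common window exists, so the longest block is 0 minutes.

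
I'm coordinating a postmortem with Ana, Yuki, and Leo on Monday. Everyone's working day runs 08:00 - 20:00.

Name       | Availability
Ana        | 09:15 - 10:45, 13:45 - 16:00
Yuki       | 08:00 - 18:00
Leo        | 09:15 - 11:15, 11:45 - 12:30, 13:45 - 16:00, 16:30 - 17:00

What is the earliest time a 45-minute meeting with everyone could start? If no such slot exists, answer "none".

09:15

Ana ∩ Yuki: 09:15-10:45, 13:45-16:00.
Ana ∩ Yuki ∩ Leo: 09:15-10:45, 13:45-16:00.
The first common window of at least 45 minutes is 09:15-10:45, so the earliest start is 09:15.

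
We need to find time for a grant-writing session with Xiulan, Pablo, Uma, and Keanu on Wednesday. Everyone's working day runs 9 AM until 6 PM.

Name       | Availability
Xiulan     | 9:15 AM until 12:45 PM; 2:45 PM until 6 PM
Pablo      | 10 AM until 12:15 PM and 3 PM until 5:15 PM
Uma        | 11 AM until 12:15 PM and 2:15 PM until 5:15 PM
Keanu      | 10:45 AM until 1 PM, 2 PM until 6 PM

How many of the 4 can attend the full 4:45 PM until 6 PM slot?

Xiulan and Keanu can make the full 16:45-18:00 slot — that's 2.

2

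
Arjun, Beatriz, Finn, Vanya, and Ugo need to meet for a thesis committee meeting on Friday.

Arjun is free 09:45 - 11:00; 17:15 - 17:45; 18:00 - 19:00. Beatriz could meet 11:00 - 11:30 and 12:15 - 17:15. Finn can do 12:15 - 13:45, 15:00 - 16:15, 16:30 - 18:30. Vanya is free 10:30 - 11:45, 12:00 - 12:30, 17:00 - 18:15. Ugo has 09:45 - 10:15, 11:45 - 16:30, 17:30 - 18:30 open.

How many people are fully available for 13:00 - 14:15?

2

Beatriz and Ugo can make the full 13:00-14:15 slot — that's 2.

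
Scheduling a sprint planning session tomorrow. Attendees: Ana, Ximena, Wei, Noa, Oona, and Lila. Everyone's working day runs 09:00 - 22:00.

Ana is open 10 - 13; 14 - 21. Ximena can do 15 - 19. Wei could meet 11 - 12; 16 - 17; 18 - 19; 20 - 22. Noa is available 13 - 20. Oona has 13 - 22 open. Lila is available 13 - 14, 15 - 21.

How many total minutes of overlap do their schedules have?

120

Ana ∩ Ximena: 15:00-19:00.
Ana ∩ Ximena ∩ Wei: 16:00-17:00, 18:00-19:00.
Ana ∩ Ximena ∩ Wei ∩ Noa: 16:00-17:00, 18:00-19:00.
Ana ∩ Ximena ∩ Wei ∩ Noa ∩ Oona: 16:00-17:00, 18:00-19:00.
Ana ∩ Ximena ∩ Wei ∩ Noa ∩ Oona ∩ Lila: 16:00-17:00, 18:00-19:00.
Summing the common windows: 60 + 60 = 120 minutes.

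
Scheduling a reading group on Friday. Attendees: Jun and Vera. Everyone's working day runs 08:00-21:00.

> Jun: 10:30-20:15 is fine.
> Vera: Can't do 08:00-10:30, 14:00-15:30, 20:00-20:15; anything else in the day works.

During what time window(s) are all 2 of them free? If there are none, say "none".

10:30-14:00, 15:30-20:00

Jun free: 10:30-20:15.
Vera free: 10:30-14:00, 15:30-20:00, 20:15-21:00 (invert busy blocks within the working day).
Jun ∩ Vera: 10:30-14:00, 15:30-20:00.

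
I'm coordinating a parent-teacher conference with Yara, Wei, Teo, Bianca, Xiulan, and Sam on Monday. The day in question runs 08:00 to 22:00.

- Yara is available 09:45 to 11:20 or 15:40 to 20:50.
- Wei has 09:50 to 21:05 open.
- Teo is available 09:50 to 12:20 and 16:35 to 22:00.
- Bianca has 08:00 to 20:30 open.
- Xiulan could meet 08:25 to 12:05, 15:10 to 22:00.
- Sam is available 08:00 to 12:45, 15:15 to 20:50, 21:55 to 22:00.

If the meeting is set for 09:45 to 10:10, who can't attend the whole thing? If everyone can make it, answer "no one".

Teo, Wei

Yara: free for 09:45-10:10. Wei: not fully free for 09:45-10:10. Teo: not fully free for 09:45-10:10. Bianca: free for 09:45-10:10. Xiulan: free for 09:45-10:10. Sam: free for 09:45-10:10.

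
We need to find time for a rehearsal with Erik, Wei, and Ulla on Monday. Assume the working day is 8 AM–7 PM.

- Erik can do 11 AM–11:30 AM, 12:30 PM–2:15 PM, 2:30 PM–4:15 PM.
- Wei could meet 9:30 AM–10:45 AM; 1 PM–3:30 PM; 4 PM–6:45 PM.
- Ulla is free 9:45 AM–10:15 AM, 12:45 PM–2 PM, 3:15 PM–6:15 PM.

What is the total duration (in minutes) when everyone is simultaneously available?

Erik ∩ Wei: 13:00-14:15, 14:30-15:30, 16:00-16:15.
Erik ∩ Wei ∩ Ulla: 13:00-14:00, 15:15-15:30, 16:00-16:15.
Summing the common windows: 60 + 15 + 15 = 90 minutes.

90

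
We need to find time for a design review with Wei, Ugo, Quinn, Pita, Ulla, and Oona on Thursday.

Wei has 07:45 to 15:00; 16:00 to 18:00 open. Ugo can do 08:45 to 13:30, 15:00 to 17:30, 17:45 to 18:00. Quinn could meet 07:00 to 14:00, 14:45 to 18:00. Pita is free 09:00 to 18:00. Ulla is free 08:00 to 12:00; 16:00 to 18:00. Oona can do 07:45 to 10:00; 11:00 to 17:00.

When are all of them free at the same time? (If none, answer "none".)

09:00-10:00, 11:00-12:00, 16:00-17:00

Wei ∩ Ugo: 08:45-13:30, 16:00-17:30, 17:45-18:00.
Wei ∩ Ugo ∩ Quinn: 08:45-13:30, 16:00-17:30, 17:45-18:00.
Wei ∩ Ugo ∩ Quinn ∩ Pita: 09:00-13:30, 16:00-17:30, 17:45-18:00.
Wei ∩ Ugo ∩ Quinn ∩ Pita ∩ Ulla: 09:00-12:00, 16:00-17:30, 17:45-18:00.
Wei ∩ Ugo ∩ Quinn ∩ Pita ∩ Ulla ∩ Oona: 09:00-10:00, 11:00-12:00, 16:00-17:00.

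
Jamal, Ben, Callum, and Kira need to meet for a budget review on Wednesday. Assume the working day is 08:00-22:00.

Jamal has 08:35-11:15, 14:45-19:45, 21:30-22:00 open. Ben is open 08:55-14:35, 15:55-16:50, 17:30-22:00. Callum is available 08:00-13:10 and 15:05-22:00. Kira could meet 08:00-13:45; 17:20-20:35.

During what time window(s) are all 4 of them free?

Jamal ∩ Ben: 08:55-11:15, 15:55-16:50, 17:30-19:45, 21:30-22:00.
Jamal ∩ Ben ∩ Callum: 08:55-11:15, 15:55-16:50, 17:30-19:45, 21:30-22:00.
Jamal ∩ Ben ∩ Callum ∩ Kira: 08:55-11:15, 17:30-19:45.

08:55-11:15, 17:30-19:45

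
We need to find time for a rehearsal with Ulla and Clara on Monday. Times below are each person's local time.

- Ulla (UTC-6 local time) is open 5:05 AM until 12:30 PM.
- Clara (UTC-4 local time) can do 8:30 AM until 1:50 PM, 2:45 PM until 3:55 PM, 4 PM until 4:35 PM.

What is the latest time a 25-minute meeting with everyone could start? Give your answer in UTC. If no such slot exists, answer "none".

17:25

Ulla in UTC: 11:05-18:30 (add 6h to convert from UTC-6).
Clara in UTC: 12:30-17:50, 18:45-19:55, 20:00-20:35 (add 4h to convert from UTC-4).
Ulla ∩ Clara: 12:30-17:50.
The last common window of at least 25 minutes is 12:30-17:50; a 25-minute meeting can start as late as 17:25 and still end by 17:50.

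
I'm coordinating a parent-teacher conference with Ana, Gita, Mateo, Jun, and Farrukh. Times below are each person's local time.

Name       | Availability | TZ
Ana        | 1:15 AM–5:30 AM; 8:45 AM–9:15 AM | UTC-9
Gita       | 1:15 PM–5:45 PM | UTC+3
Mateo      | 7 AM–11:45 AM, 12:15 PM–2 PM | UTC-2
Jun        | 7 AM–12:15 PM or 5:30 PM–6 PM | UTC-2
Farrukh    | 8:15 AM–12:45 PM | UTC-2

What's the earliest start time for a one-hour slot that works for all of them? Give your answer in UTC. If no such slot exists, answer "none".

10:15

Ana in UTC: 10:15-14:30, 17:45-18:15 (add 9h to convert from UTC-9).
Gita in UTC: 10:15-14:45 (subtract 3h to convert from UTC+3).
Mateo in UTC: 09:00-13:45, 14:15-16:00 (add 2h to convert from UTC-2).
Jun in UTC: 09:00-14:15, 19:30-20:00 (add 2h to convert from UTC-2).
Farrukh in UTC: 10:15-14:45 (add 2h to convert from UTC-2).
Ana ∩ Gita: 10:15-14:30.
Ana ∩ Gita ∩ Mateo: 10:15-13:45, 14:15-14:30.
Ana ∩ Gita ∩ Mateo ∩ Jun: 10:15-13:45.
Ana ∩ Gita ∩ Mateo ∩ Jun ∩ Farrukh: 10:15-13:45.
Those are the intersection windows.
The first common window of at least 60 minutes is 10:15-13:45, so the earliest start is 10:15.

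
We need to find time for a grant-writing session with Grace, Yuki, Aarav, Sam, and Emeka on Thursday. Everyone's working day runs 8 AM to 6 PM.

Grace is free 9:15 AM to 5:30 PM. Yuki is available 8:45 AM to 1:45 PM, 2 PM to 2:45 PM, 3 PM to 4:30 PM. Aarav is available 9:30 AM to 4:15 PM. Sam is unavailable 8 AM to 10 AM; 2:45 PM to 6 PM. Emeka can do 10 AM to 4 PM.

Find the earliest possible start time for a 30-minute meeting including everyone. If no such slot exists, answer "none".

Grace free: 09:15-17:30.
Yuki free: 08:45-13:45, 14:00-14:45, 15:00-16:30.
Aarav free: 09:30-16:15.
Sam free: 10:00-14:45 (invert busy blocks within the working day).
Emeka free: 10:00-16:00.
Grace ∩ Yuki: 09:15-13:45, 14:00-14:45, 15:00-16:30.
Grace ∩ Yuki ∩ Aarav: 09:30-13:45, 14:00-14:45, 15:00-16:15.
Grace ∩ Yuki ∩ Aarav ∩ Sam: 10:00-13:45, 14:00-14:45.
Grace ∩ Yuki ∩ Aarav ∩ Sam ∩ Emeka: 10:00-13:45, 14:00-14:45.
So the common availability across everyone is 10:00-13:45, 14:00-14:45.
The first common window of at least 30 minutes is 10:00-13:45, so the earliest start is 10:00.

10:00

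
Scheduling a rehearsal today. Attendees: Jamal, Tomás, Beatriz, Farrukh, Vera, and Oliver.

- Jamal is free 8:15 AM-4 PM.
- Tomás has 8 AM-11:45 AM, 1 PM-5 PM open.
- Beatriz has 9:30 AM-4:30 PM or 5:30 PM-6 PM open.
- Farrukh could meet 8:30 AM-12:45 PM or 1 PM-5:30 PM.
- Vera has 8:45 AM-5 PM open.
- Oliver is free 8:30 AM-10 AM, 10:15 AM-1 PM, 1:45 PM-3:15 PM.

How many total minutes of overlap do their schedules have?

Jamal ∩ Tomás: 08:15-11:45, 13:00-16:00.
Jamal ∩ Tomás ∩ Beatriz: 09:30-11:45, 13:00-16:00.
Jamal ∩ Tomás ∩ Beatriz ∩ Farrukh: 09:30-11:45, 13:00-16:00.
Jamal ∩ Tomás ∩ Beatriz ∩ Farrukh ∩ Vera: 09:30-11:45, 13:00-16:00.
Jamal ∩ Tomás ∩ Beatriz ∩ Farrukh ∩ Vera ∩ Oliver: 09:30-10:00, 10:15-11:45, 13:45-15:15.
Summing the common windows: 30 + 90 + 90 = 210 minutes.

210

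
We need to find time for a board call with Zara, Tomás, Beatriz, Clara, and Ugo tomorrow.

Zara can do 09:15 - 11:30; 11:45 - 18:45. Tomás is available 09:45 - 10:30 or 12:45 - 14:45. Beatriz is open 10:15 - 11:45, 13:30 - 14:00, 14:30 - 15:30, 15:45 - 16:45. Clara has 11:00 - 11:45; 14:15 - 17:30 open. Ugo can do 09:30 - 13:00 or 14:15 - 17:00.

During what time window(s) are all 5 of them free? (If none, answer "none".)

14:30-14:45

Zara ∩ Tomás: 09:45-10:30, 12:45-14:45.
Zara ∩ Tomás ∩ Beatriz: 10:15-10:30, 13:30-14:00, 14:30-14:45.
Zara ∩ Tomás ∩ Beatriz ∩ Clara: 14:30-14:45.
Zara ∩ Tomás ∩ Beatriz ∩ Clara ∩ Ugo: 14:30-14:45.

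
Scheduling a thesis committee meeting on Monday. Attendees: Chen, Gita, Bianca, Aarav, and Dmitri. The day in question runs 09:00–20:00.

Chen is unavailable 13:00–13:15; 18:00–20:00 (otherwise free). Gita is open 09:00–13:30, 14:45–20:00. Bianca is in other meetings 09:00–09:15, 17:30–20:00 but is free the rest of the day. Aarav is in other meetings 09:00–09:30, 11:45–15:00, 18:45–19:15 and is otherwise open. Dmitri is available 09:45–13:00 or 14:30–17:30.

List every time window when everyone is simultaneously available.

09:45-11:45, 15:00-17:30

Chen free: 09:00-13:00, 13:15-18:00 (invert busy blocks within the working day).
Gita free: 09:00-13:30, 14:45-20:00.
Bianca free: 09:15-17:30 (invert busy blocks within the working day).
Aarav free: 09:30-11:45, 15:00-18:45, 19:15-20:00 (invert busy blocks within the working day).
Dmitri free: 09:45-13:00, 14:30-17:30.
Chen ∩ Gita: 09:00-13:00, 13:15-13:30, 14:45-18:00.
Chen ∩ Gita ∩ Bianca: 09:15-13:00, 13:15-13:30, 14:45-17:30.
Chen ∩ Gita ∩ Bianca ∩ Aarav: 09:30-11:45, 15:00-17:30.
Chen ∩ Gita ∩ Bianca ∩ Aarav ∩ Dmitri: 09:45-11:45, 15:00-17:30.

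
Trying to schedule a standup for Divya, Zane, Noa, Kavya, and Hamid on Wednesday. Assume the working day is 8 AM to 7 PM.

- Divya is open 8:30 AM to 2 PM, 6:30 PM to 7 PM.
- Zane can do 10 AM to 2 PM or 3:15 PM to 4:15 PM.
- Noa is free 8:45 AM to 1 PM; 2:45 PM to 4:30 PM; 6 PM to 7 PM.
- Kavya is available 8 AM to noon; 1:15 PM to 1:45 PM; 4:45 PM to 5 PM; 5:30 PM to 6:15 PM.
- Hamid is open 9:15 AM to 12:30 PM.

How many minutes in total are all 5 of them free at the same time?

Divya ∩ Zane: 10:00-14:00.
Divya ∩ Zane ∩ Noa: 10:00-13:00.
Divya ∩ Zane ∩ Noa ∩ Kavya: 10:00-12:00.
Divya ∩ Zane ∩ Noa ∩ Kavya ∩ Hamid: 10:00-12:00.
That's a single block of 120 minutes.

120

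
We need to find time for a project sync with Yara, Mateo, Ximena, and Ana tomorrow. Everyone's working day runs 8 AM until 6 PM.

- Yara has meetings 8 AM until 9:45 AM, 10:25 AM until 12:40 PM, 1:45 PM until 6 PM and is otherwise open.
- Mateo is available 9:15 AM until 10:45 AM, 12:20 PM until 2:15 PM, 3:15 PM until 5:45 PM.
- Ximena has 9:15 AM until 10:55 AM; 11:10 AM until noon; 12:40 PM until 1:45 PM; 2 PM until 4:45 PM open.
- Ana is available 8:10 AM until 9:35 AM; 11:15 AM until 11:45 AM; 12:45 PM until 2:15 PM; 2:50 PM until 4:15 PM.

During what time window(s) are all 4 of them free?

12:45-13:45

Yara free: 09:45-10:25, 12:40-13:45 (invert busy blocks within the working day).
Mateo free: 09:15-10:45, 12:20-14:15, 15:15-17:45.
Ximena free: 09:15-10:55, 11:10-12:00, 12:40-13:45, 14:00-16:45.
Ana free: 08:10-09:35, 11:15-11:45, 12:45-14:15, 14:50-16:15.
Yara ∩ Mateo: 09:45-10:25, 12:40-13:45.
Yara ∩ Mateo ∩ Ximena: 09:45-10:25, 12:40-13:45.
Yara ∩ Mateo ∩ Ximena ∩ Ana: 12:45-13:45.
So the common availability across everyone is 12:45-13:45.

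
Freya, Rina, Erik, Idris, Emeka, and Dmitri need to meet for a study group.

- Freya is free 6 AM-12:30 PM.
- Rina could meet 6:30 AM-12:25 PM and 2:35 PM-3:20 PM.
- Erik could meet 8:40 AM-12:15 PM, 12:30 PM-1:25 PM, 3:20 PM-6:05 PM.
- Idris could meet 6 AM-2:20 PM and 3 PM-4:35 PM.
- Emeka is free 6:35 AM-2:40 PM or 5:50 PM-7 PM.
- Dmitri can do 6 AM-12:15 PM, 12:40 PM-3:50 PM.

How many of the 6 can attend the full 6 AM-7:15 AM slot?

Freya, Idris, and Dmitri can make the full 06:00-07:15 slot — that's 3.

3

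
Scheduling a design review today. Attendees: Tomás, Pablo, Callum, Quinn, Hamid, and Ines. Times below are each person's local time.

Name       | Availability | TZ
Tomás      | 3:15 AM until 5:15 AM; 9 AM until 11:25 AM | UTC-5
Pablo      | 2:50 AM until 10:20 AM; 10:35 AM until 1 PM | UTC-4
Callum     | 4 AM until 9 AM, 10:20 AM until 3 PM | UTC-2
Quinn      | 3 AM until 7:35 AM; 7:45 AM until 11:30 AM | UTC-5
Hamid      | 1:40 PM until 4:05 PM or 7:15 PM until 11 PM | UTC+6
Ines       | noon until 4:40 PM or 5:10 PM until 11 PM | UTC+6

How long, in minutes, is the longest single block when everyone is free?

Tomás in UTC: 08:15-10:15, 14:00-16:25 (add 5h to convert from UTC-5).
Pablo in UTC: 06:50-14:20, 14:35-17:00 (add 4h to convert from UTC-4).
Callum in UTC: 06:00-11:00, 12:20-17:00 (add 2h to convert from UTC-2).
Quinn in UTC: 08:00-12:35, 12:45-16:30 (add 5h to convert from UTC-5).
Hamid in UTC: 07:40-10:05, 13:15-17:00 (subtract 6h to convert from UTC+6).
Ines in UTC: 06:00-10:40, 11:10-17:00 (subtract 6h to convert from UTC+6).
Tomás ∩ Pablo: 08:15-10:15, 14:00-14:20, 14:35-16:25.
Tomás ∩ Pablo ∩ Callum: 08:15-10:15, 14:00-14:20, 14:35-16:25.
Tomás ∩ Pablo ∩ Callum ∩ Quinn: 08:15-10:15, 14:00-14:20, 14:35-16:25.
Tomás ∩ Pablo ∩ Callum ∩ Quinn ∩ Hamid: 08:15-10:05, 14:00-14:20, 14:35-16:25.
Tomás ∩ Pablo ∩ Callum ∩ Quinn ∩ Hamid ∩ Ines: 08:15-10:05, 14:00-14:20, 14:35-16:25.
The longest is 08:15-10:05 at 110 minutes.

110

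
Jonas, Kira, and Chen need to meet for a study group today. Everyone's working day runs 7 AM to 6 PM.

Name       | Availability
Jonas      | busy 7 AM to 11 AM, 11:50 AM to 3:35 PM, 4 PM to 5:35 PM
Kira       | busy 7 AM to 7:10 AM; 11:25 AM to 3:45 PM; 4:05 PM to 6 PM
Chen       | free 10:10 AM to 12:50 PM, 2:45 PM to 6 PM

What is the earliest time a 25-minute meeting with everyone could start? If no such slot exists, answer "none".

Jonas free: 11:00-11:50, 15:35-16:00, 17:35-18:00 (invert busy blocks within the working day).
Kira free: 07:10-11:25, 15:45-16:05 (invert busy blocks within the working day).
Chen free: 10:10-12:50, 14:45-18:00.
Jonas ∩ Kira: 11:00-11:25, 15:45-16:00.
Jonas ∩ Kira ∩ Chen: 11:00-11:25, 15:45-16:00.
Those are the intersection windows.
The first common window of at least 25 minutes is 11:00-11:25, so the earliest start is 11:00.

11:00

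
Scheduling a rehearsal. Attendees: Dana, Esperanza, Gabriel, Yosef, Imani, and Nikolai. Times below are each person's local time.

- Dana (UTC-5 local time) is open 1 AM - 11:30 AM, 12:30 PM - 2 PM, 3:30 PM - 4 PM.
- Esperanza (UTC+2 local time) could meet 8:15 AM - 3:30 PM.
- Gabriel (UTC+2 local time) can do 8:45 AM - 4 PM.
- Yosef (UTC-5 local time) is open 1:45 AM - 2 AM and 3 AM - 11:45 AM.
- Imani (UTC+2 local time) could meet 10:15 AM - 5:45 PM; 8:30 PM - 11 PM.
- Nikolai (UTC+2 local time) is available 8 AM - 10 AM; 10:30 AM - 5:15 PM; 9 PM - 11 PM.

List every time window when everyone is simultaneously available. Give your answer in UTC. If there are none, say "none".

Dana in UTC: 06:00-16:30, 17:30-19:00, 20:30-21:00 (add 5h to convert from UTC-5).
Esperanza in UTC: 06:15-13:30 (subtract 2h to convert from UTC+2).
Gabriel in UTC: 06:45-14:00 (subtract 2h to convert from UTC+2).
Yosef in UTC: 06:45-07:00, 08:00-16:45 (add 5h to convert from UTC-5).
Imani in UTC: 08:15-15:45, 18:30-21:00 (subtract 2h to convert from UTC+2).
Nikolai in UTC: 06:00-08:00, 08:30-15:15, 19:00-21:00 (subtract 2h to convert from UTC+2).
Dana ∩ Esperanza: 06:15-13:30.
Dana ∩ Esperanza ∩ Gabriel: 06:45-13:30.
Dana ∩ Esperanza ∩ Gabriel ∩ Yosef: 06:45-07:00, 08:00-13:30.
Dana ∩ Esperanza ∩ Gabriel ∩ Yosef ∩ Imani: 08:15-13:30.
Dana ∩ Esperanza ∩ Gabriel ∩ Yosef ∩ Imani ∩ Nikolai: 08:30-13:30.

08:30-13:30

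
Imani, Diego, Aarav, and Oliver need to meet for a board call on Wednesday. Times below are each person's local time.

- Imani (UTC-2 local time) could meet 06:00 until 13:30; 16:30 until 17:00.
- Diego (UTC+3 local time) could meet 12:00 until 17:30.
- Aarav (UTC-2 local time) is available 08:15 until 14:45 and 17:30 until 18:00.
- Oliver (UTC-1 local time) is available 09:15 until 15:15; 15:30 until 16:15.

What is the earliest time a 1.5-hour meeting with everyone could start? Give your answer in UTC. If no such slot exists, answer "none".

10:15

Imani in UTC: 08:00-15:30, 18:30-19:00 (add 2h to convert from UTC-2).
Diego in UTC: 09:00-14:30 (subtract 3h to convert from UTC+3).
Aarav in UTC: 10:15-16:45, 19:30-20:00 (add 2h to convert from UTC-2).
Oliver in UTC: 10:15-16:15, 16:30-17:15 (add 1h to convert from UTC-1).
Imani ∩ Diego: 09:00-14:30.
Imani ∩ Diego ∩ Aarav: 10:15-14:30.
Imani ∩ Diego ∩ Aarav ∩ Oliver: 10:15-14:30.
The first common window of at least 90 minutes is 10:15-14:30, so the earliest start is 10:15.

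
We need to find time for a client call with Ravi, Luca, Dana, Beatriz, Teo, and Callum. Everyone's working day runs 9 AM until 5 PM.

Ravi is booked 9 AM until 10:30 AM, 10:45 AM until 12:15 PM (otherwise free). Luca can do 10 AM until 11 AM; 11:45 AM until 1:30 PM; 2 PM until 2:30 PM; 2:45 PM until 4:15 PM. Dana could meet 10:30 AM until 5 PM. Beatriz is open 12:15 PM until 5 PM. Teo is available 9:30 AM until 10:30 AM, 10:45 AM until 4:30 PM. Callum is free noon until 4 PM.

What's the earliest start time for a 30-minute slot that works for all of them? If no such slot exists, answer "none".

Ravi free: 10:30-10:45, 12:15-17:00 (invert busy blocks within the working day).
Luca free: 10:00-11:00, 11:45-13:30, 14:00-14:30, 14:45-16:15.
Dana free: 10:30-17:00.
Beatriz free: 12:15-17:00.
Teo free: 09:30-10:30, 10:45-16:30.
Callum free: 12:00-16:00.
Ravi ∩ Luca: 10:30-10:45, 12:15-13:30, 14:00-14:30, 14:45-16:15.
Ravi ∩ Luca ∩ Dana: 10:30-10:45, 12:15-13:30, 14:00-14:30, 14:45-16:15.
Ravi ∩ Luca ∩ Dana ∩ Beatriz: 12:15-13:30, 14:00-14:30, 14:45-16:15.
Ravi ∩ Luca ∩ Dana ∩ Beatriz ∩ Teo: 12:15-13:30, 14:00-14:30, 14:45-16:15.
Ravi ∩ Luca ∩ Dana ∩ Beatriz ∩ Teo ∩ Callum: 12:15-13:30, 14:00-14:30, 14:45-16:00.
The first common window of at least 30 minutes is 12:15-13:30, so the earliest start is 12:15.

12:15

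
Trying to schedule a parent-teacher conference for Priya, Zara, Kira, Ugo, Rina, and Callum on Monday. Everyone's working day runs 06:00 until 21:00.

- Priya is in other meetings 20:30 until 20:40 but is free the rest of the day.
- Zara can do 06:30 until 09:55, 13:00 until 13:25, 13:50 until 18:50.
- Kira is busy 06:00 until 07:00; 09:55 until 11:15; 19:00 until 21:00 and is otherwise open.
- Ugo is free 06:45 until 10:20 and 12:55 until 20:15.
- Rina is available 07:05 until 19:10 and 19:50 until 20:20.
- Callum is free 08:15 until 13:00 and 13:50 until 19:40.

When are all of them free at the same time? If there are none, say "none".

Priya free: 06:00-20:30, 20:40-21:00 (invert busy blocks within the working day).
Zara free: 06:30-09:55, 13:00-13:25, 13:50-18:50.
Kira free: 07:00-09:55, 11:15-19:00 (invert busy blocks within the working day).
Ugo free: 06:45-10:20, 12:55-20:15.
Rina free: 07:05-19:10, 19:50-20:20.
Callum free: 08:15-13:00, 13:50-19:40.
Priya ∩ Zara: 06:30-09:55, 13:00-13:25, 13:50-18:50.
Priya ∩ Zara ∩ Kira: 07:00-09:55, 13:00-13:25, 13:50-18:50.
Priya ∩ Zara ∩ Kira ∩ Ugo: 07:00-09:55, 13:00-13:25, 13:50-18:50.
Priya ∩ Zara ∩ Kira ∩ Ugo ∩ Rina: 07:05-09:55, 13:00-13:25, 13:50-18:50.
Priya ∩ Zara ∩ Kira ∩ Ugo ∩ Rina ∩ Callum: 08:15-09:55, 13:50-18:50.

08:15-09:55, 13:50-18:50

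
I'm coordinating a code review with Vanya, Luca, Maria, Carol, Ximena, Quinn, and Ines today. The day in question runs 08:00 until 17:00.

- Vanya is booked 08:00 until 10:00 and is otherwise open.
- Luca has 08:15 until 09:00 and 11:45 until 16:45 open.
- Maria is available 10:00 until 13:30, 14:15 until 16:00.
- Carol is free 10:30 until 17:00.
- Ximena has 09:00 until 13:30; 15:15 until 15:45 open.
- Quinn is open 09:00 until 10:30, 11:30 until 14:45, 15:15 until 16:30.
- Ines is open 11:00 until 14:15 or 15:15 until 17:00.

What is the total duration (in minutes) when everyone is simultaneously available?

Vanya free: 10:00-17:00 (invert busy blocks within the working day).
Luca free: 08:15-09:00, 11:45-16:45.
Maria free: 10:00-13:30, 14:15-16:00.
Carol free: 10:30-17:00.
Ximena free: 09:00-13:30, 15:15-15:45.
Quinn free: 09:00-10:30, 11:30-14:45, 15:15-16:30.
Ines free: 11:00-14:15, 15:15-17:00.
Vanya ∩ Luca: 11:45-16:45.
Vanya ∩ Luca ∩ Maria: 11:45-13:30, 14:15-16:00.
Vanya ∩ Luca ∩ Maria ∩ Carol: 11:45-13:30, 14:15-16:00.
Vanya ∩ Luca ∩ Maria ∩ Carol ∩ Ximena: 11:45-13:30, 15:15-15:45.
Vanya ∩ Luca ∩ Maria ∩ Carol ∩ Ximena ∩ Quinn: 11:45-13:30, 15:15-15:45.
Vanya ∩ Luca ∩ Maria ∩ Carol ∩ Ximena ∩ Quinn ∩ Ines: 11:45-13:30, 15:15-15:45.
Summing the common windows: 105 + 30 = 135 minutes.

135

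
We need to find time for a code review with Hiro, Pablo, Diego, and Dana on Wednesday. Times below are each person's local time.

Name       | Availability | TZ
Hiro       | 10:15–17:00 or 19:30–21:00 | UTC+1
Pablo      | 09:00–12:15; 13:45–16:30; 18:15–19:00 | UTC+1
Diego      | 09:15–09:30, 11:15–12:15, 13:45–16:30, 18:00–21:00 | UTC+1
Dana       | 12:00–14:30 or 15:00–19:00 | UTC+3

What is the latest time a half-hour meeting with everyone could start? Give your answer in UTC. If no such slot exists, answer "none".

Hiro in UTC: 09:15-16:00, 18:30-20:00 (subtract 1h to convert from UTC+1).
Pablo in UTC: 08:00-11:15, 12:45-15:30, 17:15-18:00 (subtract 1h to convert from UTC+1).
Diego in UTC: 08:15-08:30, 10:15-11:15, 12:45-15:30, 17:00-20:00 (subtract 1h to convert from UTC+1).
Dana in UTC: 09:00-11:30, 12:00-16:00 (subtract 3h to convert from UTC+3).
Hiro ∩ Pablo: 09:15-11:15, 12:45-15:30.
Hiro ∩ Pablo ∩ Diego: 10:15-11:15, 12:45-15:30.
Hiro ∩ Pablo ∩ Diego ∩ Dana: 10:15-11:15, 12:45-15:30.
The last common window of at least 30 minutes is 12:45-15:30; a 30-minute meeting can start as late as 15:00 and still end by 15:30.

15:00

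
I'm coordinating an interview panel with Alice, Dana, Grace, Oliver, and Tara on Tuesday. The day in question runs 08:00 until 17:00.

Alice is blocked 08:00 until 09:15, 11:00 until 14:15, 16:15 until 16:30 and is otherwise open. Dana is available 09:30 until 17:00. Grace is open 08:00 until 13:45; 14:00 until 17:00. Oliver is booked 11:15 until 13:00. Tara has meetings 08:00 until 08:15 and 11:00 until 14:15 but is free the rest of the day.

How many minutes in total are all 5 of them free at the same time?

Alice free: 09:15-11:00, 14:15-16:15, 16:30-17:00 (invert busy blocks within the working day).
Dana free: 09:30-17:00.
Grace free: 08:00-13:45, 14:00-17:00.
Oliver free: 08:00-11:15, 13:00-17:00 (invert busy blocks within the working day).
Tara free: 08:15-11:00, 14:15-17:00 (invert busy blocks within the working day).
Alice ∩ Dana: 09:30-11:00, 14:15-16:15, 16:30-17:00.
Alice ∩ Dana ∩ Grace: 09:30-11:00, 14:15-16:15, 16:30-17:00.
Alice ∩ Dana ∩ Grace ∩ Oliver: 09:30-11:00, 14:15-16:15, 16:30-17:00.
Alice ∩ Dana ∩ Grace ∩ Oliver ∩ Tara: 09:30-11:00, 14:15-16:15, 16:30-17:00.
So the common availability across everyone is 09:30-11:00, 14:15-16:15, 16:30-17:00.
Summing the common windows: 90 + 120 + 30 = 240 minutes.

240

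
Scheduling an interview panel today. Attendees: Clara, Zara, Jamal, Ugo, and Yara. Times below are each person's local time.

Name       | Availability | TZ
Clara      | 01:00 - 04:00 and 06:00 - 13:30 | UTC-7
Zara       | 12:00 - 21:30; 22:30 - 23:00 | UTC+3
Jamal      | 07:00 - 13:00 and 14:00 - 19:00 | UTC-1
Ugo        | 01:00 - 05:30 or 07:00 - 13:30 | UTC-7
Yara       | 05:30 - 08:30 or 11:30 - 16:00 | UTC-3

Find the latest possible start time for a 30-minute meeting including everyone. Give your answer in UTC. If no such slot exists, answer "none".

Clara in UTC: 08:00-11:00, 13:00-20:30 (add 7h to convert from UTC-7).
Zara in UTC: 09:00-18:30, 19:30-20:00 (subtract 3h to convert from UTC+3).
Jamal in UTC: 08:00-14:00, 15:00-20:00 (add 1h to convert from UTC-1).
Ugo in UTC: 08:00-12:30, 14:00-20:30 (add 7h to convert from UTC-7).
Yara in UTC: 08:30-11:30, 14:30-19:00 (add 3h to convert from UTC-3).
Clara ∩ Zara: 09:00-11:00, 13:00-18:30, 19:30-20:00.
Clara ∩ Zara ∩ Jamal: 09:00-11:00, 13:00-14:00, 15:00-18:30, 19:30-20:00.
Clara ∩ Zara ∩ Jamal ∩ Ugo: 09:00-11:00, 15:00-18:30, 19:30-20:00.
Clara ∩ Zara ∩ Jamal ∩ Ugo ∩ Yara: 09:00-11:00, 15:00-18:30.
Those are the intersection windows.
The last common window of at least 30 minutes is 15:00-18:30; a 30-minute meeting can start as late as 18:00 and still end by 18:30.

18:00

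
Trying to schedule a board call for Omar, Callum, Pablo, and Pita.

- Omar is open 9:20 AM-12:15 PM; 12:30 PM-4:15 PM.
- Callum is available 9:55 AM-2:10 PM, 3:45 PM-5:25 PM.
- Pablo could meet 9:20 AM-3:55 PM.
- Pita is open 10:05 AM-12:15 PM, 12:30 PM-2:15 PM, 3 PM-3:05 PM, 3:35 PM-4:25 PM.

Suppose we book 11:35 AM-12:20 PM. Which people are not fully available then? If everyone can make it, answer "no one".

Omar: not fully free for 11:35-12:20. Callum: free for 11:35-12:20. Pablo: free for 11:35-12:20. Pita: not fully free for 11:35-12:20.

Omar, Pita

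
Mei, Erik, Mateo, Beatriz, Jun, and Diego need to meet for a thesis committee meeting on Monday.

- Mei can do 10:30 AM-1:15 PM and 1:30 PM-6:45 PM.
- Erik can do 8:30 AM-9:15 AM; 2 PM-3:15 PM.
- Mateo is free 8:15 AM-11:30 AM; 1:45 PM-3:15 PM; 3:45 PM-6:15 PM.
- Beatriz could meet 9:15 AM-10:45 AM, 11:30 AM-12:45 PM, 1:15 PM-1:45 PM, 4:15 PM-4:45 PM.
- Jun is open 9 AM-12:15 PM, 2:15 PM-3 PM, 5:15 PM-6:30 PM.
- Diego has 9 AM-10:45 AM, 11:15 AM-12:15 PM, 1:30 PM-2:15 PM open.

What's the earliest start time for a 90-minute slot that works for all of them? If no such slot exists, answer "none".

Mei ∩ Erik: 14:00-15:15.
Mei ∩ Erik ∩ Mateo: 14:00-15:15.
Mei ∩ Erik ∩ Mateo ∩ Beatriz: ∅.
Mei ∩ Erik ∩ Mateo ∩ Beatriz ∩ Jun: ∅.
Mei ∩ Erik ∩ Mateo ∩ Beatriz ∩ Jun ∩ Diego: ∅.
There is no time when everyone is free.
No common window is at least 90 minutes long.

none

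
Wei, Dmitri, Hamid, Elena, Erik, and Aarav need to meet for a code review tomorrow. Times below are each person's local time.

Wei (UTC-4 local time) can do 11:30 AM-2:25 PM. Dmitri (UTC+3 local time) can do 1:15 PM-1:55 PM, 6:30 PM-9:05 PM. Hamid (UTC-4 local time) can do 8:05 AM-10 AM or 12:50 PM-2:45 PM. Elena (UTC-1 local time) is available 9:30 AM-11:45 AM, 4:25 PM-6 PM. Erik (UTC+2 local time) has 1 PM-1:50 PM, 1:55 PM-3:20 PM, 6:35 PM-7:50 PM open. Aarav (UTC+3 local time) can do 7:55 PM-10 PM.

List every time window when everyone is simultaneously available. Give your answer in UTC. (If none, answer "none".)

Wei in UTC: 15:30-18:25 (add 4h to convert from UTC-4).
Dmitri in UTC: 10:15-10:55, 15:30-18:05 (subtract 3h to convert from UTC+3).
Hamid in UTC: 12:05-14:00, 16:50-18:45 (add 4h to convert from UTC-4).
Elena in UTC: 10:30-12:45, 17:25-19:00 (add 1h to convert from UTC-1).
Erik in UTC: 11:00-11:50, 11:55-13:20, 16:35-17:50 (subtract 2h to convert from UTC+2).
Aarav in UTC: 16:55-19:00 (subtract 3h to convert from UTC+3).
Wei ∩ Dmitri: 15:30-18:05.
Wei ∩ Dmitri ∩ Hamid: 16:50-18:05.
Wei ∩ Dmitri ∩ Hamid ∩ Elena: 17:25-18:05.
Wei ∩ Dmitri ∩ Hamid ∩ Elena ∩ Erik: 17:25-17:50.
Wei ∩ Dmitri ∩ Hamid ∩ Elena ∩ Erik ∩ Aarav: 17:25-17:50.

17:25-17:50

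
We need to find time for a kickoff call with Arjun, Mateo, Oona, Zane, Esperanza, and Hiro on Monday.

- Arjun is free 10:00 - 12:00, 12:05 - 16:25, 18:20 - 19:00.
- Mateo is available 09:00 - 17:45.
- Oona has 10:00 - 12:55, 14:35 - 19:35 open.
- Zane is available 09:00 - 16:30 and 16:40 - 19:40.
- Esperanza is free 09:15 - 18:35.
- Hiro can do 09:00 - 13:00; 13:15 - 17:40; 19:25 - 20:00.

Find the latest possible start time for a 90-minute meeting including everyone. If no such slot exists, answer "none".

14:55

Arjun ∩ Mateo: 10:00-12:00, 12:05-16:25.
Arjun ∩ Mateo ∩ Oona: 10:00-12:00, 12:05-12:55, 14:35-16:25.
Arjun ∩ Mateo ∩ Oona ∩ Zane: 10:00-12:00, 12:05-12:55, 14:35-16:25.
Arjun ∩ Mateo ∩ Oona ∩ Zane ∩ Esperanza: 10:00-12:00, 12:05-12:55, 14:35-16:25.
Arjun ∩ Mateo ∩ Oona ∩ Zane ∩ Esperanza ∩ Hiro: 10:00-12:00, 12:05-12:55, 14:35-16:25.
The last common window of at least 90 minutes is 14:35-16:25; a 90-minute meeting can start as late as 14:55 and still end by 16:25.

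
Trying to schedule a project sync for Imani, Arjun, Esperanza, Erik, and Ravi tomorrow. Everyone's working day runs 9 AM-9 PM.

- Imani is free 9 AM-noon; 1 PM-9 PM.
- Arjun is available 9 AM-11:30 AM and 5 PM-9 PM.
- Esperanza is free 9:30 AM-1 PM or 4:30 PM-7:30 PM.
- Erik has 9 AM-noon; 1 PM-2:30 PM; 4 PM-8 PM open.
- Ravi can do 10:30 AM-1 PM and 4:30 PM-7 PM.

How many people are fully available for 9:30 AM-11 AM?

4

Imani, Arjun, Esperanza, and Erik can make the full 09:30-11:00 slot — that's 4.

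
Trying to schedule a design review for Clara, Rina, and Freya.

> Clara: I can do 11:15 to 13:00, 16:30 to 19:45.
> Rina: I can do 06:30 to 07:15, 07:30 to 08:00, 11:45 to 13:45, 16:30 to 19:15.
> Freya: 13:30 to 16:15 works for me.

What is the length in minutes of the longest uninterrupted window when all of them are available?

0

Clara ∩ Rina: 11:45-13:00, 16:30-19:15.
Clara ∩ Rina ∩ Freya: ∅.
There is no time when everyone is free.
No common window exists, so the longest block is 0 minutes.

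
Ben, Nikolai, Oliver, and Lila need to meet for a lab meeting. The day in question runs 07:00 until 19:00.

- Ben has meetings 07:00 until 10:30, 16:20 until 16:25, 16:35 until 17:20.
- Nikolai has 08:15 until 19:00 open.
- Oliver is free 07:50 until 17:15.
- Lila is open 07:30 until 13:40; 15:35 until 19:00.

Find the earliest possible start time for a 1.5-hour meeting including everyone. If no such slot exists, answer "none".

Ben free: 10:30-16:20, 16:25-16:35, 17:20-19:00 (invert busy blocks within the working day).
Nikolai free: 08:15-19:00.
Oliver free: 07:50-17:15.
Lila free: 07:30-13:40, 15:35-19:00.
Ben ∩ Nikolai: 10:30-16:20, 16:25-16:35, 17:20-19:00.
Ben ∩ Nikolai ∩ Oliver: 10:30-16:20, 16:25-16:35.
Ben ∩ Nikolai ∩ Oliver ∩ Lila: 10:30-13:40, 15:35-16:20, 16:25-16:35.
The first common window of at least 90 minutes is 10:30-13:40, so the earliest start is 10:30.

10:30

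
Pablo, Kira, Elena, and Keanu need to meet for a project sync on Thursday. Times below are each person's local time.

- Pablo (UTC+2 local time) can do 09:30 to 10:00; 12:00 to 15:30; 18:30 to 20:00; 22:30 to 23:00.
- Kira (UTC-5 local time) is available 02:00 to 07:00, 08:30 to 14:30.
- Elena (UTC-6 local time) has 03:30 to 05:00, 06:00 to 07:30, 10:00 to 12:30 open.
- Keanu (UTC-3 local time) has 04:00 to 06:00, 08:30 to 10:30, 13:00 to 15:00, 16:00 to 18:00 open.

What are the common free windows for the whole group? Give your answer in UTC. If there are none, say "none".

Pablo in UTC: 07:30-08:00, 10:00-13:30, 16:30-18:00, 20:30-21:00 (subtract 2h to convert from UTC+2).
Kira in UTC: 07:00-12:00, 13:30-19:30 (add 5h to convert from UTC-5).
Elena in UTC: 09:30-11:00, 12:00-13:30, 16:00-18:30 (add 6h to convert from UTC-6).
Keanu in UTC: 07:00-09:00, 11:30-13:30, 16:00-18:00, 19:00-21:00 (add 3h to convert from UTC-3).
Pablo ∩ Kira: 07:30-08:00, 10:00-12:00, 16:30-18:00.
Pablo ∩ Kira ∩ Elena: 10:00-11:00, 16:30-18:00.
Pablo ∩ Kira ∩ Elena ∩ Keanu: 16:30-18:00.

16:30-18:00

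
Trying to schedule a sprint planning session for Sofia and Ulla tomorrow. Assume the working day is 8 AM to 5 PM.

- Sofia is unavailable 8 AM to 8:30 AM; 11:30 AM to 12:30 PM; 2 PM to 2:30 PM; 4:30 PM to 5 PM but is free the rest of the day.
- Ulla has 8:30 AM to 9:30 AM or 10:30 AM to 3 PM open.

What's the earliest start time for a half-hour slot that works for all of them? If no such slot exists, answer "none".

08:30

Sofia free: 08:30-11:30, 12:30-14:00, 14:30-16:30 (invert busy blocks within the working day).
Ulla free: 08:30-09:30, 10:30-15:00.
Sofia ∩ Ulla: 08:30-09:30, 10:30-11:30, 12:30-14:00, 14:30-15:00.
The first common window of at least 30 minutes is 08:30-09:30, so the earliest start is 08:30.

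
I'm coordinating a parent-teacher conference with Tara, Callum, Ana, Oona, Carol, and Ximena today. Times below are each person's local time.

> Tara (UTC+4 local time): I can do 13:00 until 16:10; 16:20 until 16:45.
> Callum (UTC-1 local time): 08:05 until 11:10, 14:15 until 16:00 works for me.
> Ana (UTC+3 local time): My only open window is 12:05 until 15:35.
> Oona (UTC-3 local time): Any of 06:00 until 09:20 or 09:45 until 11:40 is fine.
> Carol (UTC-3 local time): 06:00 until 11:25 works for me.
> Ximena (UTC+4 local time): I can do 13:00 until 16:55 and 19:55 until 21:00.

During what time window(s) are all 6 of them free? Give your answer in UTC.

Tara in UTC: 09:00-12:10, 12:20-12:45 (subtract 4h to convert from UTC+4).
Callum in UTC: 09:05-12:10, 15:15-17:00 (add 1h to convert from UTC-1).
Ana in UTC: 09:05-12:35 (subtract 3h to convert from UTC+3).
Oona in UTC: 09:00-12:20, 12:45-14:40 (add 3h to convert from UTC-3).
Carol in UTC: 09:00-14:25 (add 3h to convert from UTC-3).
Ximena in UTC: 09:00-12:55, 15:55-17:00 (subtract 4h to convert from UTC+4).
Tara ∩ Callum: 09:05-12:10.
Tara ∩ Callum ∩ Ana: 09:05-12:10.
Tara ∩ Callum ∩ Ana ∩ Oona: 09:05-12:10.
Tara ∩ Callum ∩ Ana ∩ Oona ∩ Carol: 09:05-12:10.
Tara ∩ Callum ∩ Ana ∩ Oona ∩ Carol ∩ Ximena: 09:05-12:10.

09:05-12:10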